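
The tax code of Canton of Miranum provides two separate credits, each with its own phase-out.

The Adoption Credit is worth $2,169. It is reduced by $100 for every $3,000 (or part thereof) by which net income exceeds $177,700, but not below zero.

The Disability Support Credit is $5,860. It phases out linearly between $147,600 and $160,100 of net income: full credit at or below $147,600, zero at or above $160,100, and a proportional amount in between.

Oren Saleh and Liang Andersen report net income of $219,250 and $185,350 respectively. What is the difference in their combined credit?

Oren ($219,250): Adoption Credit: income exceeds $177,700 by $41,550, which is 14 full-or-partial $3,000 increments; reduction = 14 × $100 = $1,400, leaving $769. Disability Support Credit: $219,250 is at or above $160,100, so the credit is $0. total $769 + $0 = $769
Liang ($185,350): Adoption Credit: income exceeds $177,700 by $7,650, which is 3 full-or-partial $3,000 increments; reduction = 3 × $100 = $300, leaving $1,869. Disability Support Credit: $185,350 is at or above $160,100, so the credit is $0. total $1,869 + $0 = $1,869
Difference: |$769 − $1,869| = $1,100.

$1,100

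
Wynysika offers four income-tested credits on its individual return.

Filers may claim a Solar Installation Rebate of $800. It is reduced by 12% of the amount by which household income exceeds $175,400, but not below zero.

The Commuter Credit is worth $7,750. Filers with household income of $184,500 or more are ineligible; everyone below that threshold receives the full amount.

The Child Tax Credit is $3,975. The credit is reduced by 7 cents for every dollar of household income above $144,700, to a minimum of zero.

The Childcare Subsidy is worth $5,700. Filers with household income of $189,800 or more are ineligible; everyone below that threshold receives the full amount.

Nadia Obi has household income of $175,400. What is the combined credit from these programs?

Solar Installation Rebate: $175,400 is at or below the $175,400 threshold, so the full $800 applies.
Commuter Credit: $175,400 is below the $184,500 cutoff, so the full $7,750 applies.
Child Tax Credit: 7% of the $30,700 excess over $144,700 is $2,149; credit = $3,975 − $2,149 = $1,826.
Childcare Subsidy: $175,400 is below the $189,800 cutoff, so the full $5,700 applies.
Total: $800 + $7,750 + $1,826 + $5,700 = $16,076.

$16,076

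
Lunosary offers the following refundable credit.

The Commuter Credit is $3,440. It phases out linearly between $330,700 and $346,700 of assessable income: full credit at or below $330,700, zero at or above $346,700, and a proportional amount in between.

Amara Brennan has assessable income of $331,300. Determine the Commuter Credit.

$3,311

Commuter Credit: $331,300 is $600 into a $16,000 phase-out range, leaving 15,400/16,000 of the credit: $3,440 × 15,400/16,000 = $3,311.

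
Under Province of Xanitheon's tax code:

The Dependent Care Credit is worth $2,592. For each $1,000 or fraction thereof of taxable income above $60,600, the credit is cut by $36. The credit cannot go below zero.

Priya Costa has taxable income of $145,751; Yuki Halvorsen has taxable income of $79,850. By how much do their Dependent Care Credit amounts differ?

Priya ($145,751): Dependent Care Credit: income exceeds $60,600 by $85,151 → 86 increments × $36 = $3,096 ≥ base, so the credit is $0.
Yuki ($79,850): Dependent Care Credit: income exceeds $60,600 by $19,250, which is 20 full-or-partial $1,000 increments; reduction = 20 × $36 = $720, leaving $1,872.
Difference: |$0 − $1,872| = $1,872.

$1,872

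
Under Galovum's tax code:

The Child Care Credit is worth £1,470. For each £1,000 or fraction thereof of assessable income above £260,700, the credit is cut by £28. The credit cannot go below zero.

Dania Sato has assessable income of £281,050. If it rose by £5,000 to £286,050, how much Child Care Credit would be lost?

£140

At £281,050 — income exceeds £260,700 by £20,350, which is 21 full-or-partial £1,000 increments; reduction = 21 × £28 = £588, leaving £882.
At £286,050 — income exceeds £260,700 by £25,350, which is 26 full-or-partial £1,000 increments; reduction = 26 × £28 = £728, leaving £742.
Lost: £882 − £742 = £140.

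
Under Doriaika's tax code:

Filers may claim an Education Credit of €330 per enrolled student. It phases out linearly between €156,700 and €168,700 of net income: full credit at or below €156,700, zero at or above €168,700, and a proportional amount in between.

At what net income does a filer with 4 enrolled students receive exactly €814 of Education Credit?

Full credit = 4 × €330 = €1,320.
€814 is 814/1,320 of the full €1,320, so 506/1,320 of the €12,000 range has been used: income = €156,700 + €12,000 × 506/1,320 = €161,300.

€161,300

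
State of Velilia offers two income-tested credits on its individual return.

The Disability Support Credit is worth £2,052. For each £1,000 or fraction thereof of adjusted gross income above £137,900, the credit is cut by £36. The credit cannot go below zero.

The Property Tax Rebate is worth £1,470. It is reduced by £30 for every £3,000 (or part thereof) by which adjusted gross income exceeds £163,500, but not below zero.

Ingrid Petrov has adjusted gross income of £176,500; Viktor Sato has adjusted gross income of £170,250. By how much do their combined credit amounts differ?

£276

Ingrid (£176,500): Disability Support Credit: income exceeds £137,900 by £38,600, which is 39 full-or-partial £1,000 increments; reduction = 39 × £36 = £1,404, leaving £648. Property Tax Rebate: income exceeds £163,500 by £13,000, which is 5 full-or-partial £3,000 increments; reduction = 5 × £30 = £150, leaving £1,320. total £648 + £1,320 = £1,968
Viktor (£170,250): Disability Support Credit: income exceeds £137,900 by £32,350, which is 33 full-or-partial £1,000 increments; reduction = 33 × £36 = £1,188, leaving £864. Property Tax Rebate: income exceeds £163,500 by £6,750, which is 3 full-or-partial £3,000 increments; reduction = 3 × £30 = £90, leaving £1,380. total £864 + £1,380 = £2,244
Difference: |£1,968 − £2,244| = £276.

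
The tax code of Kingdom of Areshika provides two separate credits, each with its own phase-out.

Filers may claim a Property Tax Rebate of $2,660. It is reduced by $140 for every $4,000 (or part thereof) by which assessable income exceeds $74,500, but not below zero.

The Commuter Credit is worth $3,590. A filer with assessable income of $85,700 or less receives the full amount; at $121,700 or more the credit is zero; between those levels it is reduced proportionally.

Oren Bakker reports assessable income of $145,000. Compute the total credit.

Property Tax Rebate: income exceeds $74,500 by $70,500, which is 18 full-or-partial $4,000 increments; reduction = 18 × $140 = $2,520, leaving $140.
Commuter Credit: $145,000 is at or above $121,700, so the credit is $0.
Total: $140 + $0 = $140.

$140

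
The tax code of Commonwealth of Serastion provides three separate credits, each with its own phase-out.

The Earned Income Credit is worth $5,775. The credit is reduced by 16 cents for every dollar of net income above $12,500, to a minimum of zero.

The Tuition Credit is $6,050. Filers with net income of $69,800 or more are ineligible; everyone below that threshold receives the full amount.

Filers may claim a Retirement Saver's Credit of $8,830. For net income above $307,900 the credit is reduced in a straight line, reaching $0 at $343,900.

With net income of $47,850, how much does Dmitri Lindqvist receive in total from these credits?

Earned Income Credit: 16% of the $35,350 excess over $12,500 is $5,656; credit = $5,775 − $5,656 = $119.
Tuition Credit: $47,850 is below the $69,800 cutoff, so the full $6,050 applies.
Retirement Saver's Credit: $47,850 is at or below the $307,900 threshold, so the full $8,830 applies.
Total: $119 + $6,050 + $8,830 = $14,999.

$14,999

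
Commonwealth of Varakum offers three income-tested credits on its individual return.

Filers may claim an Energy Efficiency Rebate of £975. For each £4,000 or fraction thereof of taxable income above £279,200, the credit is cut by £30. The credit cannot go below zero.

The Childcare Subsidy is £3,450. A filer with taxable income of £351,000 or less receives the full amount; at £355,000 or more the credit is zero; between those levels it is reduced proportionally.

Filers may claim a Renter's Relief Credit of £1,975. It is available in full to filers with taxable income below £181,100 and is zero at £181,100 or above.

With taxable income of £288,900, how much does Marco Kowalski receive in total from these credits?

£4,335

Energy Efficiency Rebate: income exceeds £279,200 by £9,700, which is 3 full-or-partial £4,000 increments; reduction = 3 × £30 = £90, leaving £885.
Childcare Subsidy: £288,900 is at or below the £351,000 threshold, so the full £3,450 applies.
Renter's Relief Credit: £288,900 meets or exceeds the £181,100 cutoff, so the credit is £0.
Total: £885 + £3,450 + £0 = £4,335.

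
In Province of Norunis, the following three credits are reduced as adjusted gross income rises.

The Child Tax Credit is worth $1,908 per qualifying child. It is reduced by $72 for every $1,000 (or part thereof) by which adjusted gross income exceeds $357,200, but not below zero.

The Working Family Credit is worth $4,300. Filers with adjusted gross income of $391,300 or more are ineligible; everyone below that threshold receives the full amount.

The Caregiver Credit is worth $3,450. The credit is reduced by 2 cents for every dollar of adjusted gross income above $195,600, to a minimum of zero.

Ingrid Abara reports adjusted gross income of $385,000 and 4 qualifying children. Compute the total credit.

Child Tax Credit: base = 4 × $1,908 = $7,632. income exceeds $357,200 by $27,800, which is 28 full-or-partial $1,000 increments; reduction = 28 × $72 = $2,016, leaving $5,616.
Working Family Credit: $385,000 is below the $391,300 cutoff, so the full $4,300 applies.
Caregiver Credit: 2% of the $189,400 excess over $195,600 is $3,788 ≥ base, so the credit is $0.
Total: $5,616 + $4,300 + $0 = $9,916.

$9,916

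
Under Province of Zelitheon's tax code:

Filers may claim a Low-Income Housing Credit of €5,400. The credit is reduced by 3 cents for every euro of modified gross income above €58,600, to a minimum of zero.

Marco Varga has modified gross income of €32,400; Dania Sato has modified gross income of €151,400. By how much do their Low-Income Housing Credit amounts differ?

Marco (€32,400): Low-Income Housing Credit: €32,400 is at or below the €58,600 threshold, so the full €5,400 applies.
Dania (€151,400): Low-Income Housing Credit: 3% of the €92,800 excess over €58,600 is €2,784; credit = €5,400 − €2,784 = €2,616.
Difference: |€5,400 − €2,616| = €2,784.

€2,784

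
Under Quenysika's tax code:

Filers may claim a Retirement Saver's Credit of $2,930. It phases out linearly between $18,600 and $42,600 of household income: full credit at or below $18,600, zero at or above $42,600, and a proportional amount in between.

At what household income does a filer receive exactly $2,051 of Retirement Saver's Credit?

$25,800

$2,051 is 2,051/2,930 of the full $2,930, so 879/2,930 of the $24,000 range has been used: income = $18,600 + $24,000 × 879/2,930 = $25,800.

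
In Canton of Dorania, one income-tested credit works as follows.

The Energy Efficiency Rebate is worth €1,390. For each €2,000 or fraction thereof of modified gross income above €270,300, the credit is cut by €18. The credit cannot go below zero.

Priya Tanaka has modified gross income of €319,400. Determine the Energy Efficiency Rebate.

Energy Efficiency Rebate: income exceeds €270,300 by €49,100, which is 25 full-or-partial €2,000 increments; reduction = 25 × €18 = €450, leaving €940.

€940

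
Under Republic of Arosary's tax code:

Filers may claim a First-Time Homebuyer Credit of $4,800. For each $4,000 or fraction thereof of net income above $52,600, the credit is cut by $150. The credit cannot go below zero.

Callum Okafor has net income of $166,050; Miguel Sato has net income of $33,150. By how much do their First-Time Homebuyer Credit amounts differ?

$4,350

Callum ($166,050): First-Time Homebuyer Credit: income exceeds $52,600 by $113,450, which is 29 full-or-partial $4,000 increments; reduction = 29 × $150 = $4,350, leaving $450.
Miguel ($33,150): First-Time Homebuyer Credit: $33,150 is at or below the $52,600 threshold, so the full $4,800 applies.
Difference: |$450 − $4,800| = $4,350.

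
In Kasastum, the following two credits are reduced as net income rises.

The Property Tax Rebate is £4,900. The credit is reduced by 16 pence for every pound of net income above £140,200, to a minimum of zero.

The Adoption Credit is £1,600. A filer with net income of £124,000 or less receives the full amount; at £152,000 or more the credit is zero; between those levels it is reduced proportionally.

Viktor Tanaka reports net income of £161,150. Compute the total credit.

Property Tax Rebate: 16% of the £20,950 excess over £140,200 is £3,352; credit = £4,900 − £3,352 = £1,548.
Adoption Credit: £161,150 is at or above £152,000, so the credit is £0.
Total: £1,548 + £0 = £1,548.

£1,548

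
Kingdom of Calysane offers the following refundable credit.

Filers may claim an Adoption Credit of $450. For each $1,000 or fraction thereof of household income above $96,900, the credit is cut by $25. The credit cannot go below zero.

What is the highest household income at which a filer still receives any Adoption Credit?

$113,900

After 17 increments the reduction is 17 × $25 = $425, leaving $25; one more increment wipes it out. Increment 17 ends at excess 17 × $1,000 = $17,000, so the highest qualifying income is $96,900 + $17,000 = $113,900.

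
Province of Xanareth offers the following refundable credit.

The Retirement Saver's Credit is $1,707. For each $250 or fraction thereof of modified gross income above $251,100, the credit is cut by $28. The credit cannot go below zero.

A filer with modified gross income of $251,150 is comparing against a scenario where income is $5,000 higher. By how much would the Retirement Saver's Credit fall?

At $251,150 — income exceeds $251,100 by $50, which is 1 full-or-partial $250 increment; reduction = 1 × $28 = $28, leaving $1,679.
At $256,150 — income exceeds $251,100 by $5,050, which is 21 full-or-partial $250 increments; reduction = 21 × $28 = $588, leaving $1,119.
Lost: $1,679 − $1,119 = $560.

$560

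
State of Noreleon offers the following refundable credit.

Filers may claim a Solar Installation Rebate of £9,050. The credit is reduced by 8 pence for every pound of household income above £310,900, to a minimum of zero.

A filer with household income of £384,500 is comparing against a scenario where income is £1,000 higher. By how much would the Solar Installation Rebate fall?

At £384,500 — 8% of the £73,600 excess over £310,900 is £5,888; credit = £9,050 − £5,888 = £3,162.
At £385,500 — 8% of the £74,600 excess over £310,900 is £5,968; credit = £9,050 − £5,968 = £3,082.
Lost: £3,162 − £3,082 = £80.

£80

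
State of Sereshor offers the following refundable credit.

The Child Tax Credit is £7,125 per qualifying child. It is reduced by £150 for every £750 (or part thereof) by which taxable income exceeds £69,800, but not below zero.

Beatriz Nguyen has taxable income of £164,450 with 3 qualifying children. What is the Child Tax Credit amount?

Child Tax Credit: base = 3 × £7,125 = £21,375. income exceeds £69,800 by £94,650, which is 127 full-or-partial £750 increments; reduction = 127 × £150 = £19,050, leaving £2,325.

£2,325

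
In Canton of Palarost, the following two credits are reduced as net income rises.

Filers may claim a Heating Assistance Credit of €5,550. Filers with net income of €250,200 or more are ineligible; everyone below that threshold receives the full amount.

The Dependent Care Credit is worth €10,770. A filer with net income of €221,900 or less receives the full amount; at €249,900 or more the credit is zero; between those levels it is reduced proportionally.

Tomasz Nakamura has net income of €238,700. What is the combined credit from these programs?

Heating Assistance Credit: €238,700 is below the €250,200 cutoff, so the full €5,550 applies.
Dependent Care Credit: €238,700 is €16,800 into a €28,000 phase-out range, leaving 11,200/28,000 of the credit: €10,770 × 11,200/28,000 = €4,308.
Total: €5,550 + €4,308 = €9,858.

€9,858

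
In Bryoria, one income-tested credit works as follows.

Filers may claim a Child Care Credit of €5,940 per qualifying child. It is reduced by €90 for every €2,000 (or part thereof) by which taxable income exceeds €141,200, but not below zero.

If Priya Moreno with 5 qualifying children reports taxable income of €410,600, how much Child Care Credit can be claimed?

Child Care Credit: base = 5 × €5,940 = €29,700. income exceeds €141,200 by €269,400, which is 135 full-or-partial €2,000 increments; reduction = 135 × €90 = €12,150, leaving €17,550.

€17,550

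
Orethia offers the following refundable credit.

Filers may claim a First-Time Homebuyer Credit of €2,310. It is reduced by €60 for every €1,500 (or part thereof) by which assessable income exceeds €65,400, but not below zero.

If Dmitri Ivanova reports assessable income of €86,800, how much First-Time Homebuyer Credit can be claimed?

€1,410

First-Time Homebuyer Credit: income exceeds €65,400 by €21,400, which is 15 full-or-partial €1,500 increments; reduction = 15 × €60 = €900, leaving €1,410.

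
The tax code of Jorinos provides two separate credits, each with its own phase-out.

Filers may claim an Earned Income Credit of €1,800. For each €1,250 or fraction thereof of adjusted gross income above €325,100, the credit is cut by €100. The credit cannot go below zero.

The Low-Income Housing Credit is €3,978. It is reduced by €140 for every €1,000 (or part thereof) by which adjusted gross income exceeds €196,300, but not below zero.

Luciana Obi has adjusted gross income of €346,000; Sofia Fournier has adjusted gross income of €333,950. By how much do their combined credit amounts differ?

€900

Luciana (€346,000): Earned Income Credit: income exceeds €325,100 by €20,900, which is 17 full-or-partial €1,250 increments; reduction = 17 × €100 = €1,700, leaving €100. Low-Income Housing Credit: income exceeds €196,300 by €149,700 → 150 increments × €140 = €21,000 ≥ base, so the credit is €0. total €100 + €0 = €100
Sofia (€333,950): Earned Income Credit: income exceeds €325,100 by €8,850, which is 8 full-or-partial €1,250 increments; reduction = 8 × €100 = €800, leaving €1,000. Low-Income Housing Credit: income exceeds €196,300 by €137,650 → 138 increments × €140 = €19,320 ≥ base, so the credit is €0. total €1,000 + €0 = €1,000
Difference: |€100 − €1,000| = €900.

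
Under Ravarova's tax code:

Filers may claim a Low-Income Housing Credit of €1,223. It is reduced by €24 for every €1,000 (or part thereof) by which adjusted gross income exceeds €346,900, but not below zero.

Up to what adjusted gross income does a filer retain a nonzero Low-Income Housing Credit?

€396,900

After 50 increments the reduction is 50 × €24 = €1,200, leaving €23; one more increment wipes it out. Increment 50 ends at excess 50 × €1,000 = €50,000, so the highest qualifying income is €346,900 + €50,000 = €396,900.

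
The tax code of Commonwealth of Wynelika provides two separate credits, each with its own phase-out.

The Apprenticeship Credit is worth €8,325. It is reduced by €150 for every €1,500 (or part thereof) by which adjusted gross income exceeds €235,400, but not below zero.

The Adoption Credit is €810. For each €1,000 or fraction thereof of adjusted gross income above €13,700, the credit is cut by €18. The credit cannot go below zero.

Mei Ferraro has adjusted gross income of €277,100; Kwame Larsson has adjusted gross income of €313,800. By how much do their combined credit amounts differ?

€3,750

Mei (€277,100): Apprenticeship Credit: income exceeds €235,400 by €41,700, which is 28 full-or-partial €1,500 increments; reduction = 28 × €150 = €4,200, leaving €4,125. Adoption Credit: income exceeds €13,700 by €263,400 → 264 increments × €18 = €4,752 ≥ base, so the credit is €0. total €4,125 + €0 = €4,125
Kwame (€313,800): Apprenticeship Credit: income exceeds €235,400 by €78,400, which is 53 full-or-partial €1,500 increments; reduction = 53 × €150 = €7,950, leaving €375. Adoption Credit: income exceeds €13,700 by €300,100 → 301 increments × €18 = €5,418 ≥ base, so the credit is €0. total €375 + €0 = €375
Difference: |€4,125 − €375| = €3,750.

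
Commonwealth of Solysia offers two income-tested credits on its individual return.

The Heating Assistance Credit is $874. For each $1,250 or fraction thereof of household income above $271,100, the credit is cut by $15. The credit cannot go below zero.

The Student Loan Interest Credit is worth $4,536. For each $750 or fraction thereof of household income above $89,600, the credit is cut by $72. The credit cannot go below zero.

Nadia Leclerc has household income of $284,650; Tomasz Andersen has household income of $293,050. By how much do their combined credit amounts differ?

Nadia ($284,650): Heating Assistance Credit: income exceeds $271,100 by $13,550, which is 11 full-or-partial $1,250 increments; reduction = 11 × $15 = $165, leaving $709. Student Loan Interest Credit: income exceeds $89,600 by $195,050 → 261 increments × $72 = $18,792 ≥ base, so the credit is $0. total $709 + $0 = $709
Tomasz ($293,050): Heating Assistance Credit: income exceeds $271,100 by $21,950, which is 18 full-or-partial $1,250 increments; reduction = 18 × $15 = $270, leaving $604. Student Loan Interest Credit: income exceeds $89,600 by $203,450 → 272 increments × $72 = $19,584 ≥ base, so the credit is $0. total $604 + $0 = $604
Difference: |$709 − $604| = $105.

$105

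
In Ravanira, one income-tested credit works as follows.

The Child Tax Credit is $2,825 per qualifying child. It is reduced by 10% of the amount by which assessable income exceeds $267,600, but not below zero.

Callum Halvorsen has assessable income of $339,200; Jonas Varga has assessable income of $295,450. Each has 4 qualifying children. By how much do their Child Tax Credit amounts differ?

$4,375

Callum ($339,200): Child Tax Credit: base = 4 × $2,825 = $11,300. 10% of the $71,600 excess over $267,600 is $7,160; credit = $11,300 − $7,160 = $4,140.
Jonas ($295,450): Child Tax Credit: base = 4 × $2,825 = $11,300. 10% of the $27,850 excess over $267,600 is $2,785; credit = $11,300 − $2,785 = $8,515.
Difference: |$4,140 − $8,515| = $4,375.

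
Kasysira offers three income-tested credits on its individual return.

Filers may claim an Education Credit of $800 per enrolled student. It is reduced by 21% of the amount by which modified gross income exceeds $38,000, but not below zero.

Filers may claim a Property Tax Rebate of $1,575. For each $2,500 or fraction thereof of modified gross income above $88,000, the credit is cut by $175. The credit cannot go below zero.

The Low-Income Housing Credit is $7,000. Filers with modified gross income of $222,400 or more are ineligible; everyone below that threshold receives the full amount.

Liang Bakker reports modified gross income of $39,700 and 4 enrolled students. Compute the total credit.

$11,418

Education Credit: base = 4 × $800 = $3,200. 21% of the $1,700 excess over $38,000 is $357; credit = $3,200 − $357 = $2,843.
Property Tax Rebate: $39,700 is at or below the $88,000 threshold, so the full $1,575 applies.
Low-Income Housing Credit: $39,700 is below the $222,400 cutoff, so the full $7,000 applies.
Total: $2,843 + $1,575 + $7,000 = $11,418.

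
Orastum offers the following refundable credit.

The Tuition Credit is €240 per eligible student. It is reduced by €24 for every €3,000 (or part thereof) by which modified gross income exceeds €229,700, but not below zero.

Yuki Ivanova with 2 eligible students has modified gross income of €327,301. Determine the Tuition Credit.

€0

Tuition Credit: base = 2 × €240 = €480. income exceeds €229,700 by €97,601 → 33 increments × €24 = €792 ≥ base, so the credit is €0.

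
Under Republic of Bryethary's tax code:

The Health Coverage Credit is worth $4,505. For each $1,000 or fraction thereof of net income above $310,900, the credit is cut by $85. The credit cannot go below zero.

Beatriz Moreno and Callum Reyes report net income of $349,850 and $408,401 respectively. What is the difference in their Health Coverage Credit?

$1,190

Beatriz ($349,850): Health Coverage Credit: income exceeds $310,900 by $38,950, which is 39 full-or-partial $1,000 increments; reduction = 39 × $85 = $3,315, leaving $1,190.
Callum ($408,401): Health Coverage Credit: income exceeds $310,900 by $97,501 → 98 increments × $85 = $8,330 ≥ base, so the credit is $0.
Difference: |$1,190 − $0| = $1,190.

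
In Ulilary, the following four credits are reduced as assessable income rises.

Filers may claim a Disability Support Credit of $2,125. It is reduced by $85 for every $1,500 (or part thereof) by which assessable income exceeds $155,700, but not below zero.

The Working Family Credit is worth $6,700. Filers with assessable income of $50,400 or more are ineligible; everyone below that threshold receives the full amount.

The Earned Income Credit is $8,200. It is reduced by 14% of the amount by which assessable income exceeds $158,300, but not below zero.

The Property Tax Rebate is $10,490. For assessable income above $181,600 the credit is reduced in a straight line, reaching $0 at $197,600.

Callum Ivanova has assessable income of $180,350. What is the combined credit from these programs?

$16,283

Disability Support Credit: income exceeds $155,700 by $24,650, which is 17 full-or-partial $1,500 increments; reduction = 17 × $85 = $1,445, leaving $680.
Working Family Credit: $180,350 meets or exceeds the $50,400 cutoff, so the credit is $0.
Earned Income Credit: 14% of the $22,050 excess over $158,300 is $3,087; credit = $8,200 − $3,087 = $5,113.
Property Tax Rebate: $180,350 is at or below the $181,600 threshold, so the full $10,490 applies.
Total: $680 + $0 + $5,113 + $10,490 = $16,283.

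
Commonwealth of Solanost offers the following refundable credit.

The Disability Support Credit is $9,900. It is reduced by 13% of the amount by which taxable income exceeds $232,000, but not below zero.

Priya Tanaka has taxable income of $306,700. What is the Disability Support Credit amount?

$189

Disability Support Credit: 13% of the $74,700 excess over $232,000 is $9,711; credit = $9,900 − $9,711 = $189.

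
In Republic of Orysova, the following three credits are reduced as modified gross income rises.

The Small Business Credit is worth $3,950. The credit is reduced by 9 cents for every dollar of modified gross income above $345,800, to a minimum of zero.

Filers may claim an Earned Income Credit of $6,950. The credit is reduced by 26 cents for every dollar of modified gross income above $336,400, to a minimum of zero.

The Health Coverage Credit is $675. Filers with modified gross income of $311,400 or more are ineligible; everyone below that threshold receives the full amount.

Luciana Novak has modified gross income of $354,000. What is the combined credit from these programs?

Small Business Credit: 9% of the $8,200 excess over $345,800 is $738; credit = $3,950 − $738 = $3,212.
Earned Income Credit: 26% of the $17,600 excess over $336,400 is $4,576; credit = $6,950 − $4,576 = $2,374.
Health Coverage Credit: $354,000 meets or exceeds the $311,400 cutoff, so the credit is $0.
Total: $3,212 + $2,374 + $0 = $5,586.

$5,586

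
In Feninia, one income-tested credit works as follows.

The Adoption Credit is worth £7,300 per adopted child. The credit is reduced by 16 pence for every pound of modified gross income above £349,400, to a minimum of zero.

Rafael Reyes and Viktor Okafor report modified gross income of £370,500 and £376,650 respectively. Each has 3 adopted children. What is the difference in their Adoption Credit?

Rafael (£370,500): Adoption Credit: base = 3 × £7,300 = £21,900. 16% of the £21,100 excess over £349,400 is £3,376; credit = £21,900 − £3,376 = £18,524.
Viktor (£376,650): Adoption Credit: base = 3 × £7,300 = £21,900. 16% of the £27,250 excess over £349,400 is £4,360; credit = £21,900 − £4,360 = £17,540.
Difference: |£18,524 − £17,540| = £984.

£984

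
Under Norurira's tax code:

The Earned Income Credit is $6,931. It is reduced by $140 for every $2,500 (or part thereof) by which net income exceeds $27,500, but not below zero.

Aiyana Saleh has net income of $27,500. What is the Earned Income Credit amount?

Earned Income Credit: $27,500 is at or below the $27,500 threshold, so the full $6,931 applies.

$6,931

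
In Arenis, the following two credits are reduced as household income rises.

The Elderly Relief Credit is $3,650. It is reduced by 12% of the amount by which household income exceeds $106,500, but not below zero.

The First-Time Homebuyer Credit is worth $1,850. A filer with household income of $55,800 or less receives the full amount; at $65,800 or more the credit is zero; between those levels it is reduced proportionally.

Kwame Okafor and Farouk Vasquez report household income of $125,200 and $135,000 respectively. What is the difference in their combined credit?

Kwame ($125,200): Elderly Relief Credit: 12% of the $18,700 excess over $106,500 is $2,244; credit = $3,650 − $2,244 = $1,406. First-Time Homebuyer Credit: $125,200 is at or above $65,800, so the credit is $0. total $1,406 + $0 = $1,406
Farouk ($135,000): Elderly Relief Credit: 12% of the $28,500 excess over $106,500 is $3,420; credit = $3,650 − $3,420 = $230. First-Time Homebuyer Credit: $135,000 is at or above $65,800, so the credit is $0. total $230 + $0 = $230
Difference: |$1,406 − $230| = $1,176.

$1,176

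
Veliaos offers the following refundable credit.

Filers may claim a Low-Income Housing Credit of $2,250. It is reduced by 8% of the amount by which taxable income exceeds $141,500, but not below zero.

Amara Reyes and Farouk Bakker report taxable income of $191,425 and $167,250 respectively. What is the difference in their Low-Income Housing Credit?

Amara ($191,425): Low-Income Housing Credit: 8% of the $49,925 excess over $141,500 is $3,994 ≥ base, so the credit is $0.
Farouk ($167,250): Low-Income Housing Credit: 8% of the $25,750 excess over $141,500 is $2,060; credit = $2,250 − $2,060 = $190.
Difference: |$0 − $190| = $190.

$190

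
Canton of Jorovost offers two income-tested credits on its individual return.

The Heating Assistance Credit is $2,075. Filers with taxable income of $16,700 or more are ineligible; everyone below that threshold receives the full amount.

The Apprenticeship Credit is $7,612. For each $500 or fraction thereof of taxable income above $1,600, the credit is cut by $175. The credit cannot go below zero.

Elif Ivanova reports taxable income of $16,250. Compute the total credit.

$4,437

Heating Assistance Credit: $16,250 is below the $16,700 cutoff, so the full $2,075 applies.
Apprenticeship Credit: income exceeds $1,600 by $14,650, which is 30 full-or-partial $500 increments; reduction = 30 × $175 = $5,250, leaving $2,362.
Total: $2,075 + $2,362 = $4,437.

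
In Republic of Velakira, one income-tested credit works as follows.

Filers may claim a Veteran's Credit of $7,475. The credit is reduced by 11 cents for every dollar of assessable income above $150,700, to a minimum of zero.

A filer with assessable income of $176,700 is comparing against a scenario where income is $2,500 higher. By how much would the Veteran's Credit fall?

$275

At $176,700 — 11% of the $26,000 excess over $150,700 is $2,860; credit = $7,475 − $2,860 = $4,615.
At $179,200 — 11% of the $28,500 excess over $150,700 is $3,135; credit = $7,475 − $3,135 = $4,340.
Lost: $4,615 − $4,340 = $275.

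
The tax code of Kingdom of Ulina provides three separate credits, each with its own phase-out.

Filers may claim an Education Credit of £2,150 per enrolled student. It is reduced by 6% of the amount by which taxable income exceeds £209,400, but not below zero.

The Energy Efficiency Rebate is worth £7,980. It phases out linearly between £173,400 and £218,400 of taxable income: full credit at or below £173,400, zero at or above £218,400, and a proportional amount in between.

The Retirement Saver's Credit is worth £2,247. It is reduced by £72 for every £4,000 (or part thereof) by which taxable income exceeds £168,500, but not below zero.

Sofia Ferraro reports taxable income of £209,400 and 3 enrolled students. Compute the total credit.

Education Credit: base = 3 × £2,150 = £6,450. £209,400 is at or below the £209,400 threshold, so the full £6,450 applies.
Energy Efficiency Rebate: £209,400 is £36,000 into a £45,000 phase-out range, leaving 9,000/45,000 of the credit: £7,980 × 9,000/45,000 = £1,596.
Retirement Saver's Credit: income exceeds £168,500 by £40,900, which is 11 full-or-partial £4,000 increments; reduction = 11 × £72 = £792, leaving £1,455.
Total: £6,450 + £1,596 + £1,455 = £9,501.

£9,501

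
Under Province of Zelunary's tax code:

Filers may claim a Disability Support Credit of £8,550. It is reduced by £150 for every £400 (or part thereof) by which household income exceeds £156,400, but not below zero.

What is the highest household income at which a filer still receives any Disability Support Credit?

£178,800

After 56 increments the reduction is 56 × £150 = £8,400, leaving £150; one more increment wipes it out. Increment 56 ends at excess 56 × £400 = £22,400, so the highest qualifying income is £156,400 + £22,400 = £178,800.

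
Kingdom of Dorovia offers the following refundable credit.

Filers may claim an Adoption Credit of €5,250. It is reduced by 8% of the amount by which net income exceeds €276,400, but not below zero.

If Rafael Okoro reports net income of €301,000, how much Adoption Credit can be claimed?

Adoption Credit: 8% of the €24,600 excess over €276,400 is €1,968; credit = €5,250 − €1,968 = €3,282.

€3,282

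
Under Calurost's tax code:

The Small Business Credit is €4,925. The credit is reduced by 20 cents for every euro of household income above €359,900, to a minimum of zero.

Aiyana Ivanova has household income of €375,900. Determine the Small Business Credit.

Small Business Credit: 20% of the €16,000 excess over €359,900 is €3,200; credit = €4,925 − €3,200 = €1,725.

€1,725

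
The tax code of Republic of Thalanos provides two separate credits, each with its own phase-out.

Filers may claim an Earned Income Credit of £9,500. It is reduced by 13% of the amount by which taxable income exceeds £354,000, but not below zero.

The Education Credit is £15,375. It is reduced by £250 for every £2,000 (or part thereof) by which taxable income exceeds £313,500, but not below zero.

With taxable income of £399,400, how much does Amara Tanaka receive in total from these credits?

Earned Income Credit: 13% of the £45,400 excess over £354,000 is £5,902; credit = £9,500 − £5,902 = £3,598.
Education Credit: income exceeds £313,500 by £85,900, which is 43 full-or-partial £2,000 increments; reduction = 43 × £250 = £10,750, leaving £4,625.
Total: £3,598 + £4,625 = £8,223.

£8,223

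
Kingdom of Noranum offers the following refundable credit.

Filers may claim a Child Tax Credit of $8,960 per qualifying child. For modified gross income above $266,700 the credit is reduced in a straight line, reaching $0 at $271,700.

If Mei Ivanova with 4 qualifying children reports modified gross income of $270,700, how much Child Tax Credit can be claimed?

Child Tax Credit: base = 4 × $8,960 = $35,840. $270,700 is $4,000 into a $5,000 phase-out range, leaving 1,000/5,000 of the credit: $35,840 × 1,000/5,000 = $7,168.

$7,168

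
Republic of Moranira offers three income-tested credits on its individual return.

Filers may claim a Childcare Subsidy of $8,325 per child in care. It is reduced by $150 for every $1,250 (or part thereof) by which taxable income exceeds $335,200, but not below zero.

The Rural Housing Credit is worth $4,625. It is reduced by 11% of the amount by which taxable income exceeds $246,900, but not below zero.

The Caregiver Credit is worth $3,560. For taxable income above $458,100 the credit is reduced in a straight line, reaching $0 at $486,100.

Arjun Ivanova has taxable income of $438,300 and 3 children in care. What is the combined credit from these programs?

$16,085

Childcare Subsidy: base = 3 × $8,325 = $24,975. income exceeds $335,200 by $103,100, which is 83 full-or-partial $1,250 increments; reduction = 83 × $150 = $12,450, leaving $12,525.
Rural Housing Credit: 11% of the $191,400 excess over $246,900 is $21,054 ≥ base, so the credit is $0.
Caregiver Credit: $438,300 is at or below the $458,100 threshold, so the full $3,560 applies.
Total: $12,525 + $0 + $3,560 = $16,085.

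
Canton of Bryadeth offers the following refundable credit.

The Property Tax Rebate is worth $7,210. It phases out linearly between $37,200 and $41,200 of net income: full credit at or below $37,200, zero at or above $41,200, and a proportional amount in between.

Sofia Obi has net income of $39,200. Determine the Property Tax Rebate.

Property Tax Rebate: $39,200 is $2,000 into a $4,000 phase-out range, leaving 2,000/4,000 of the credit: $7,210 × 2,000/4,000 = $3,605.

$3,605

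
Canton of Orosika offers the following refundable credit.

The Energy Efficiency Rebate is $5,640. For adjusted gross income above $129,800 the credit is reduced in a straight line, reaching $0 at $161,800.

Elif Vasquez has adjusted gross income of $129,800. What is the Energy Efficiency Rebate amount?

Energy Efficiency Rebate: $129,800 is at or below the $129,800 threshold, so the full $5,640 applies.

$5,640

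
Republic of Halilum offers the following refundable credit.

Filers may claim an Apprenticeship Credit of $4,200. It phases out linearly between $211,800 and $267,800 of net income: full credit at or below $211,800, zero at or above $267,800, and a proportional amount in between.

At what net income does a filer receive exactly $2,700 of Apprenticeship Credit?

$231,800

$2,700 is 2,700/4,200 of the full $4,200, so 1,500/4,200 of the $56,000 range has been used: income = $211,800 + $56,000 × 1,500/4,200 = $231,800.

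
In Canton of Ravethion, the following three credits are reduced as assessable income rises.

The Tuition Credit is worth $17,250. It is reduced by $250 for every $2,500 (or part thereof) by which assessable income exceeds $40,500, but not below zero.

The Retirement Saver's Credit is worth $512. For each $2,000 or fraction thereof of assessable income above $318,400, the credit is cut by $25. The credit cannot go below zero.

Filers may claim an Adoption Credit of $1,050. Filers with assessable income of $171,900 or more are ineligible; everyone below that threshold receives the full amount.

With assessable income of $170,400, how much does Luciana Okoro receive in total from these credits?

$5,812

Tuition Credit: income exceeds $40,500 by $129,900, which is 52 full-or-partial $2,500 increments; reduction = 52 × $250 = $13,000, leaving $4,250.
Retirement Saver's Credit: $170,400 is at or below the $318,400 threshold, so the full $512 applies.
Adoption Credit: $170,400 is below the $171,900 cutoff, so the full $1,050 applies.
Total: $4,250 + $512 + $1,050 = $5,812.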